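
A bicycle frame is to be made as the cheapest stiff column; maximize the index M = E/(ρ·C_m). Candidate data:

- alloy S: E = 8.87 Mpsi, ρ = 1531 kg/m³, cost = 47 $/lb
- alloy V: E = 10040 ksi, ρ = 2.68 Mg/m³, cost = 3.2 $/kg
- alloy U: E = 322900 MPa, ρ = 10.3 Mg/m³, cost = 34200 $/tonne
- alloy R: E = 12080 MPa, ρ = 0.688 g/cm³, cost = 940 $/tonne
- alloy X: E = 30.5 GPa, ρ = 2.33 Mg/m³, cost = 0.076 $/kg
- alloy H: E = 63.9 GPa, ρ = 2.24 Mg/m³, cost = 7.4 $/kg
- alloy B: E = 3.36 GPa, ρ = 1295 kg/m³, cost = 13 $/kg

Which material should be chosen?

After converting to SI:
  alloy S: E = 61.16 GPa, ρ = 1531 kg/m³, cost = 103.6 $/kg
  alloy V: E = 69.22 GPa, ρ = 2680 kg/m³, cost = 3.200 $/kg
  alloy U: E = 322.9 GPa, ρ = 10300 kg/m³, cost = 34.20 $/kg
  alloy R: E = 12.08 GPa, ρ = 688.0 kg/m³, cost = 0.9400 $/kg
  alloy X: E = 30.50 GPa, ρ = 2330 kg/m³, cost = 0.07600 $/kg
  alloy H: E = 63.90 GPa, ρ = 2240 kg/m³, cost = 7.400 $/kg
  alloy B: E = 3.360 GPa, ρ = 1295 kg/m³, cost = 13.00 $/kg
  alloy X: M = 172 MN·m per $
  alloy R: M = 18.7 MN·m per $
  alloy V: M = 8.07 MN·m per $
  alloy H: M = 3.85 MN·m per $
  alloy U: M = 0.917 MN·m per $
  alloy S: M = 0.386 MN·m per $
  alloy B: M = 0.200 MN·m per $
Alloy X has the largest M.

alloy X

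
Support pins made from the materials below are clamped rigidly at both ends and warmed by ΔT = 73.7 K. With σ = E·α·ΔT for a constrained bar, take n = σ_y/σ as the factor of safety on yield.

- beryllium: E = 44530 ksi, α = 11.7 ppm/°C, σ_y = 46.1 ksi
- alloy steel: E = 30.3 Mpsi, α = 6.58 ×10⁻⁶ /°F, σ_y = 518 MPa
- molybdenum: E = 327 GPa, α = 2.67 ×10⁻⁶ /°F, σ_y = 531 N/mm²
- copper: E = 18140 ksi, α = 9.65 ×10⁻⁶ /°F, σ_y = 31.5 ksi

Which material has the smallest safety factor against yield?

With everything in SI (GPa, ×10⁻⁶/K, MPa):
  beryllium: E = 307.0, α = 11.7, σ_y = 317.8 → σ = 265 MPa, n = 1.20
  alloy steel: E = 208.9, α = 11.8, σ_y = 518.0 → σ = 182 MPa, n = 2.84
  molybdenum: E = 327.0, α = 4.81, σ_y = 531.0 → σ = 116 MPa, n = 4.58
  copper: E = 125.1, α = 17.4, σ_y = 217.2 → σ = 160 MPa, n = 1.36
Smallest n: beryllium with n = 1.20.

beryllium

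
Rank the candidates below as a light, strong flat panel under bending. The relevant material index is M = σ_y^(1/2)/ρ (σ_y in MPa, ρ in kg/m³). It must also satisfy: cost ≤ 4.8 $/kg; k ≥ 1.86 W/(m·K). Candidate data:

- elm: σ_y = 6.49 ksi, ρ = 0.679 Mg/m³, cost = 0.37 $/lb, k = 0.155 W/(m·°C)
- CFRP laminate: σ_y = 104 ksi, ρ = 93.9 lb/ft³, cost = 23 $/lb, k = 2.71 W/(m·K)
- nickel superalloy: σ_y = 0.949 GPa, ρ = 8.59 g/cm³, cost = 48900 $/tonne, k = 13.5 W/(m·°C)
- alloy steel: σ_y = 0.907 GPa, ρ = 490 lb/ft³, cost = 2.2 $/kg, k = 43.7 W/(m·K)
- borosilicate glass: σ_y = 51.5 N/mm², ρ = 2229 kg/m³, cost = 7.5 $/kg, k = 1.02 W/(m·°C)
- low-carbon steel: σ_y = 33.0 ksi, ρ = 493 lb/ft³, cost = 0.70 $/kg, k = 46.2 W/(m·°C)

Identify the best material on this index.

alloy steel

Screen on constraints: cost ≤ 4.8 $/kg; k ≥ 1.86 W/(m·K). Survivors: alloy steel, low-carbon steel.
After converting to SI:
  alloy steel: σ_y = 907.0 MPa, ρ = 7849 kg/m³
  low-carbon steel: σ_y = 227.5 MPa, ρ = 7897 kg/m³
  alloy steel: M = 3.84×10⁻³
  low-carbon steel: M = 1.91×10⁻³
Alloy steel has the largest M.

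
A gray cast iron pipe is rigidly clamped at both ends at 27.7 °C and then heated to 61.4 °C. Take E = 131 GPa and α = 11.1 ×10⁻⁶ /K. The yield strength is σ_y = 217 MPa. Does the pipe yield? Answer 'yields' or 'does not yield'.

does not yield

ΔT = 33.70 K. Constrained thermal stress σ = E·α·ΔT = 131.0×10³ MPa × 11.1×10⁻⁶ × 33.70 = 49.0 MPa (compressive).
Compare to σ_y = 217 MPa: σ < σ_y, so it does not yield.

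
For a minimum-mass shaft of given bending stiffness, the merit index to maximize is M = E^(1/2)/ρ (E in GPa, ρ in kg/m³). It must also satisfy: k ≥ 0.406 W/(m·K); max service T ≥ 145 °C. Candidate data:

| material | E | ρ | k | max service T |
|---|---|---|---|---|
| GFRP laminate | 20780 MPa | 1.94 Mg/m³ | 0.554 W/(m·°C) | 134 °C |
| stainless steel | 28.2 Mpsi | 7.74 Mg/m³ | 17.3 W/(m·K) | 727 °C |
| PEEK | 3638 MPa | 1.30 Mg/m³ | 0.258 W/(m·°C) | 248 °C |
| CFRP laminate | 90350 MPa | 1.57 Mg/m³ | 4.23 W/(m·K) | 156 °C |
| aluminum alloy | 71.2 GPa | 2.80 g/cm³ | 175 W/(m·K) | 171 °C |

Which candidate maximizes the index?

CFRP laminate

Screen on constraints: k ≥ 0.406 W/(m·K); max service T ≥ 145 °C. Survivors: stainless steel, CFRP laminate, aluminum alloy.
Putting every candidate on a common basis:
  stainless steel: E = 194.4 GPa, ρ = 7740 kg/m³
  CFRP laminate: E = 90.35 GPa, ρ = 1570 kg/m³
  aluminum alloy: E = 71.20 GPa, ρ = 2800 kg/m³
  CFRP laminate: M = 6.05×10⁻³
  aluminum alloy: M = 3.01×10⁻³
  stainless steel: M = 1.80×10⁻³
CFRP laminate has the largest M.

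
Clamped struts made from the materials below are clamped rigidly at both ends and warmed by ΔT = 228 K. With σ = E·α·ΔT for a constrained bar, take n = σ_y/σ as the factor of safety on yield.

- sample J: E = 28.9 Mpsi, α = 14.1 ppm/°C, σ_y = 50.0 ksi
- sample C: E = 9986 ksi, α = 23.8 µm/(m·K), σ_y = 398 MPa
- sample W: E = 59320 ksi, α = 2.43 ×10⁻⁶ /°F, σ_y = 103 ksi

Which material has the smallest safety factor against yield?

sample J

With everything in SI (GPa, ×10⁻⁶/K, MPa):
  sample J: E = 199.3, α = 14.1, σ_y = 344.7 → σ = 641 MPa, n = 0.538
  sample C: E = 68.85, α = 23.8, σ_y = 398.0 → σ = 374 MPa, n = 1.07
  sample W: E = 409.0, α = 4.37, σ_y = 710.2 → σ = 408 MPa, n = 1.74
Sample J has the lowest safety factor, n = 0.538.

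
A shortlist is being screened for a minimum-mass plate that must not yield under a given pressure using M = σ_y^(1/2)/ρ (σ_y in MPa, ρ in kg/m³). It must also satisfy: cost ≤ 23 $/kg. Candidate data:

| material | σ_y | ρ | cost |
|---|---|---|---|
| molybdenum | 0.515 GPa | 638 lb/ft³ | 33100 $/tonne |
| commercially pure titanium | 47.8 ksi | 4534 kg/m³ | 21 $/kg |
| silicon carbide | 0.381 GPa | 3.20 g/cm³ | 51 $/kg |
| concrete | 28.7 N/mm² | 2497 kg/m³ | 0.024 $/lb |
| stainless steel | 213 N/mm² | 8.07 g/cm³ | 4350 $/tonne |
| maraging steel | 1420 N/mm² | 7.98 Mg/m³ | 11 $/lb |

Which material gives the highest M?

Screen on constraints: cost ≤ 23 $/kg. Survivors: commercially pure titanium, concrete, stainless steel.
Putting every candidate on a common basis:
  commercially pure titanium: σ_y = 329.6 MPa, ρ = 4534 kg/m³
  concrete: σ_y = 28.70 MPa, ρ = 2497 kg/m³
  stainless steel: σ_y = 213.0 MPa, ρ = 8070 kg/m³
  commercially pure titanium: M = 4.00×10⁻³
  concrete: M = 2.15×10⁻³
  stainless steel: M = 1.81×10⁻³
Highest index: commercially pure titanium.

commercially pure titanium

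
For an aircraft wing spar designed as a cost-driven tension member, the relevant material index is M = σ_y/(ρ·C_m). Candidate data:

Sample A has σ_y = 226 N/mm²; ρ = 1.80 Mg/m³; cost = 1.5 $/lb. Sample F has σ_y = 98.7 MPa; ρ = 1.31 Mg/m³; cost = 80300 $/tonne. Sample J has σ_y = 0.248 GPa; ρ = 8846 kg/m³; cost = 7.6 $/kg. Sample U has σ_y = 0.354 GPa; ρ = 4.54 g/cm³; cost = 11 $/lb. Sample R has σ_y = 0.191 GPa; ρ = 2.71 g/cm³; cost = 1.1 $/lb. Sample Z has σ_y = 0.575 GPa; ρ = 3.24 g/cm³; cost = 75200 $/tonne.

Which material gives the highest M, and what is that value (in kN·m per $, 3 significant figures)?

sample A, M = 38.0 kN·m per $

Putting every candidate on a common basis:
  sample A: σ_y = 226.0 MPa, ρ = 1800 kg/m³, cost = 3.307 $/kg
  sample F: σ_y = 98.70 MPa, ρ = 1310 kg/m³, cost = 80.30 $/kg
  sample J: σ_y = 248.0 MPa, ρ = 8846 kg/m³, cost = 7.600 $/kg
  sample U: σ_y = 354.0 MPa, ρ = 4540 kg/m³, cost = 24.25 $/kg
  sample R: σ_y = 191.0 MPa, ρ = 2710 kg/m³, cost = 2.425 $/kg
  sample Z: σ_y = 575.0 MPa, ρ = 3240 kg/m³, cost = 75.20 $/kg
  sample A: M = 38.0 kN·m per $
  sample R: M = 29.1 kN·m per $
  sample J: M = 3.69 kN·m per $
  sample U: M = 3.22 kN·m per $
  sample Z: M = 2.36 kN·m per $
  sample F: M = 0.938 kN·m per $
Sample A ranks first.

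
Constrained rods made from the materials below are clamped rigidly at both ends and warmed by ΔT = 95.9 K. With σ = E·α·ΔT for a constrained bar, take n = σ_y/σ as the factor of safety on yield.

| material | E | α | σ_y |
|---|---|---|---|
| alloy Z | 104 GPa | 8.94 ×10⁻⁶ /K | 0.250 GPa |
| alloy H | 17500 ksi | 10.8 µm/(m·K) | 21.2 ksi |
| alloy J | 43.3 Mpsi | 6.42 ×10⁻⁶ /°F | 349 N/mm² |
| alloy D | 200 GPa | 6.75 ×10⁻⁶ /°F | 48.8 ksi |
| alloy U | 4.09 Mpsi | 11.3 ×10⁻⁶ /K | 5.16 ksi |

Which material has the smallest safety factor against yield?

alloy J

With everything in SI (GPa, ×10⁻⁶/K, MPa):
  alloy Z: E = 104.0, α = 8.94, σ_y = 250.0 → σ = 89.2 MPa, n = 2.80
  alloy H: E = 120.7, α = 10.8, σ_y = 146.2 → σ = 125 MPa, n = 1.17
  alloy J: E = 298.5, α = 11.6, σ_y = 349.0 → σ = 331 MPa, n = 1.05
  alloy D: E = 200.0, α = 12.1, σ_y = 336.5 → σ = 233 MPa, n = 1.44
  alloy U: E = 28.20, α = 11.3, σ_y = 35.58 → σ = 30.6 MPa, n = 1.16
The minimum is alloy J at n = 1.05.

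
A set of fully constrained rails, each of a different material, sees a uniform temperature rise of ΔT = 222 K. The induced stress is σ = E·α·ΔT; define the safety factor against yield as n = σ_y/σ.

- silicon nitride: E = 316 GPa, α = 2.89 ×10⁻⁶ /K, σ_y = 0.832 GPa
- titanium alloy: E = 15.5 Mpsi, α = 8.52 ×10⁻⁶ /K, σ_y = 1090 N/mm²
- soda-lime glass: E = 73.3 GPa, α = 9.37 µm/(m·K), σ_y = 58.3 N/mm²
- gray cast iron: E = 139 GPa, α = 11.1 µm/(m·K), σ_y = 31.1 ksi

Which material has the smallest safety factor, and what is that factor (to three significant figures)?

Converting E to GPa, α to ×10⁻⁶/K, σ_y to MPa, then σ and n for each:
  silicon nitride: E = 316.0, α = 2.89, σ_y = 832.0 → σ = 203 MPa, n = 4.10
  titanium alloy: E = 106.9, α = 8.52, σ_y = 1090 → σ = 202 MPa, n = 5.39
  soda-lime glass: E = 73.30, α = 9.37, σ_y = 58.30 → σ = 152 MPa, n = 0.382
  gray cast iron: E = 139.0, α = 11.1, σ_y = 214.4 → σ = 343 MPa, n = 0.626
The minimum is soda-lime glass at n = 0.382.

soda-lime glass, n = 0.382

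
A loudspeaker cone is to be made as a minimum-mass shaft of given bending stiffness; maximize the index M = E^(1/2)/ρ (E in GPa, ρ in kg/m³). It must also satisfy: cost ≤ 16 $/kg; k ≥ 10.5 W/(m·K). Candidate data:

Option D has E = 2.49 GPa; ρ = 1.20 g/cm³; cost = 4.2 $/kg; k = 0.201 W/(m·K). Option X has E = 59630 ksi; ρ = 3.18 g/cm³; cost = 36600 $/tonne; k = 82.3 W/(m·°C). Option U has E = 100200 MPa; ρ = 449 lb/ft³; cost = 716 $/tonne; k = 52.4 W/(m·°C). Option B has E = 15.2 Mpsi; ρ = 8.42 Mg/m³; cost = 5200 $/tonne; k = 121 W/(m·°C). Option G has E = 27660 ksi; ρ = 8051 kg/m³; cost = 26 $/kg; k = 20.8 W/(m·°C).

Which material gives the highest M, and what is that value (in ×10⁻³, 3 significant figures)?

Screen on constraints: cost ≤ 16 $/kg; k ≥ 10.5 W/(m·K). Survivors: option U, option B.
After converting to SI:
  option U: E = 100.2 GPa, ρ = 7192 kg/m³
  option B: E = 104.8 GPa, ρ = 8420 kg/m³
  option U: M = 1.39×10⁻³
  option B: M = 1.22×10⁻³
Highest index: option U.

option U, M = 1.39×10⁻³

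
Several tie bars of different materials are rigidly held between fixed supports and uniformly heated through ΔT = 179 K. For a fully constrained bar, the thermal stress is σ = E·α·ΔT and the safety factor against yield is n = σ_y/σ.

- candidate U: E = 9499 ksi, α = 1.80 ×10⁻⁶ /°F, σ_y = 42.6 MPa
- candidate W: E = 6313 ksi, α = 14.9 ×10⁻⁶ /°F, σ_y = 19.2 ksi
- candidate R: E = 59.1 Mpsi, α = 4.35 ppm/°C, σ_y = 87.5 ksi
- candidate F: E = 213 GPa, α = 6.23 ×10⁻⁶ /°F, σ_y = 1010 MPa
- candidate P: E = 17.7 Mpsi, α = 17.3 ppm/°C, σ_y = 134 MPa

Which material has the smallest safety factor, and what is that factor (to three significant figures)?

candidate P, n = 0.355

Converting E to GPa, α to ×10⁻⁶/K, σ_y to MPa, then σ and n for each:
  candidate U: E = 65.49, α = 3.24, σ_y = 42.60 → σ = 38.0 MPa, n = 1.12
  candidate W: E = 43.53, α = 26.8, σ_y = 132.4 → σ = 209 MPa, n = 0.634
  candidate R: E = 407.5, α = 4.35, σ_y = 603.3 → σ = 317 MPa, n = 1.90
  candidate F: E = 213.0, α = 11.2, σ_y = 1010 → σ = 428 MPa, n = 2.36
  candidate P: E = 122.0, α = 17.3, σ_y = 134.0 → σ = 378 MPa, n = 0.355
Smallest n: candidate P with n = 0.355.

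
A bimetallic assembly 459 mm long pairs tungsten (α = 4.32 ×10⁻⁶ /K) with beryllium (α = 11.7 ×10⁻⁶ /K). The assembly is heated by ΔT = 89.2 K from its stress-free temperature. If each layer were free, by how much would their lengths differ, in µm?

Δα = |4.32 − 11.7|×10⁻⁶/K = 7.38×10⁻⁶/K.
ΔL_mismatch = Δα·L·ΔT = 7.38×10⁻⁶ × 459.0 mm × 89.2 K = 302 µm.

302 µm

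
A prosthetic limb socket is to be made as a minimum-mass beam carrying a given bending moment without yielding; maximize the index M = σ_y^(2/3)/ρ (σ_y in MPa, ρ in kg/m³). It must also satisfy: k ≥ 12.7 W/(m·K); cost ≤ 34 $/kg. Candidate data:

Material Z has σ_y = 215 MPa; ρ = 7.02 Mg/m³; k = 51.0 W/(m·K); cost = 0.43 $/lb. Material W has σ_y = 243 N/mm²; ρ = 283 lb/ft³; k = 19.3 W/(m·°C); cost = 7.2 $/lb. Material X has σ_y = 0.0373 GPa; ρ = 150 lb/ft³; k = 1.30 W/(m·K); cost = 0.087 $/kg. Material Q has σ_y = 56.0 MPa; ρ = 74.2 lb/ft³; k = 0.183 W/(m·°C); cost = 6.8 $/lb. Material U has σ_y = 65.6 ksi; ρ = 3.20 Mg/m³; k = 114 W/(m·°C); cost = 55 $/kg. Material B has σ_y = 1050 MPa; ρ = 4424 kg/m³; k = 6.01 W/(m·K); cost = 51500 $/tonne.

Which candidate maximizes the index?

material W

Screen on constraints: k ≥ 12.7 W/(m·K); cost ≤ 34 $/kg. Survivors: material Z, material W.
After converting to SI:
  material Z: σ_y = 215.0 MPa, ρ = 7020 kg/m³
  material W: σ_y = 243.0 MPa, ρ = 4533 kg/m³
  material W: M = 8.59×10⁻³
  material Z: M = 5.11×10⁻³
Material W ranks first.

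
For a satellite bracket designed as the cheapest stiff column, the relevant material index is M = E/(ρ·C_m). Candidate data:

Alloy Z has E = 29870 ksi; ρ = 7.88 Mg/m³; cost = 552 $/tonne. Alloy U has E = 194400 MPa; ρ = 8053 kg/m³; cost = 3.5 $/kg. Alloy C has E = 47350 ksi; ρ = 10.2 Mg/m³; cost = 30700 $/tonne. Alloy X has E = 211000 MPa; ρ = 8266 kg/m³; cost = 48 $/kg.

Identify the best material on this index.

alloy Z

In SI units:
  alloy Z: E = 205.9 GPa, ρ = 7880 kg/m³, cost = 0.5520 $/kg
  alloy U: E = 194.4 GPa, ρ = 8053 kg/m³, cost = 3.500 $/kg
  alloy C: E = 326.5 GPa, ρ = 10200 kg/m³, cost = 30.70 $/kg
  alloy X: E = 211.0 GPa, ρ = 8266 kg/m³, cost = 48.00 $/kg
  alloy Z: M = 47.3 MN·m per $
  alloy U: M = 6.90 MN·m per $
  alloy C: M = 1.04 MN·m per $
  alloy X: M = 0.532 MN·m per $
Alloy Z has the largest M.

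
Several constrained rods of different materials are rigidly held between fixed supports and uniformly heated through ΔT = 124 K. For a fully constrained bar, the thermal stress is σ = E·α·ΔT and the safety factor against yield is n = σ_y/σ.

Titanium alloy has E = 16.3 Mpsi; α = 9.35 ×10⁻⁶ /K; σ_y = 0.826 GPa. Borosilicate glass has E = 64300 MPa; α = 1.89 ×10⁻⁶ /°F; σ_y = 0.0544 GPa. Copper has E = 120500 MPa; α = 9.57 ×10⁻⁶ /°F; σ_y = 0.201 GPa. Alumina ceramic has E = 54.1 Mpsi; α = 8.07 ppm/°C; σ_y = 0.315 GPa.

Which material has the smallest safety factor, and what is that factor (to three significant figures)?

copper, n = 0.781

In consistent units (E in GPa, α in ×10⁻⁶/K, σ_y in MPa):
  titanium alloy: E = 112.4, α = 9.35, σ_y = 826.0 → σ = 130 MPa, n = 6.34
  borosilicate glass: E = 64.30, α = 3.40, σ_y = 54.40 → σ = 27.1 MPa, n = 2.01
  copper: E = 120.5, α = 17.2, σ_y = 201.0 → σ = 257 MPa, n = 0.781
  alumina ceramic: E = 373.0, α = 8.07, σ_y = 315.0 → σ = 373 MPa, n = 0.844
The minimum is copper at n = 0.781.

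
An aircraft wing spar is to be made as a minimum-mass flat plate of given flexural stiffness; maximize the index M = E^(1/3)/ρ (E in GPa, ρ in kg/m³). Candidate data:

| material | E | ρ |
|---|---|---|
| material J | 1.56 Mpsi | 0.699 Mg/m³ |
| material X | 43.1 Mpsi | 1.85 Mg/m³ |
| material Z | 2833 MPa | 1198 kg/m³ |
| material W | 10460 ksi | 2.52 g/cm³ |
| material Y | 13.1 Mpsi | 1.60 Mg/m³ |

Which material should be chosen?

After converting to SI:
  material J: E = 10.76 GPa, ρ = 699.0 kg/m³
  material X: E = 297.2 GPa, ρ = 1850 kg/m³
  material Z: E = 2.833 GPa, ρ = 1198 kg/m³
  material W: E = 72.12 GPa, ρ = 2520 kg/m³
  material Y: E = 90.32 GPa, ρ = 1600 kg/m³
  material X: M = 3.61×10⁻³
  material J: M = 3.16×10⁻³
  material Y: M = 2.80×10⁻³
  material W: M = 1.65×10⁻³
  material Z: M = 1.18×10⁻³
Material X has the largest M.

material X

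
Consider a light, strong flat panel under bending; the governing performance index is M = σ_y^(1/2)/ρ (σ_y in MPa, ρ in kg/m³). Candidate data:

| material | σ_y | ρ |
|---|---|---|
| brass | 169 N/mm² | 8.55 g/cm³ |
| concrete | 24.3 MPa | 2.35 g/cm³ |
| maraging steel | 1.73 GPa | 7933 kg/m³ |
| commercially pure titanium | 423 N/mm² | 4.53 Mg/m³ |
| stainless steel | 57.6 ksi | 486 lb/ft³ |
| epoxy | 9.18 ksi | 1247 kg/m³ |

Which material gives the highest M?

epoxy

In SI units:
  brass: σ_y = 169.0 MPa, ρ = 8550 kg/m³
  concrete: σ_y = 24.30 MPa, ρ = 2350 kg/m³
  maraging steel: σ_y = 1730 MPa, ρ = 7933 kg/m³
  commercially pure titanium: σ_y = 423.0 MPa, ρ = 4530 kg/m³
  stainless steel: σ_y = 397.1 MPa, ρ = 7785 kg/m³
  epoxy: σ_y = 63.29 MPa, ρ = 1247 kg/m³
  epoxy: M = 6.38×10⁻³
  maraging steel: M = 5.24×10⁻³
  commercially pure titanium: M = 4.54×10⁻³
  stainless steel: M = 2.56×10⁻³
  concrete: M = 2.10×10⁻³
  brass: M = 1.52×10⁻³
The maximum is for epoxy.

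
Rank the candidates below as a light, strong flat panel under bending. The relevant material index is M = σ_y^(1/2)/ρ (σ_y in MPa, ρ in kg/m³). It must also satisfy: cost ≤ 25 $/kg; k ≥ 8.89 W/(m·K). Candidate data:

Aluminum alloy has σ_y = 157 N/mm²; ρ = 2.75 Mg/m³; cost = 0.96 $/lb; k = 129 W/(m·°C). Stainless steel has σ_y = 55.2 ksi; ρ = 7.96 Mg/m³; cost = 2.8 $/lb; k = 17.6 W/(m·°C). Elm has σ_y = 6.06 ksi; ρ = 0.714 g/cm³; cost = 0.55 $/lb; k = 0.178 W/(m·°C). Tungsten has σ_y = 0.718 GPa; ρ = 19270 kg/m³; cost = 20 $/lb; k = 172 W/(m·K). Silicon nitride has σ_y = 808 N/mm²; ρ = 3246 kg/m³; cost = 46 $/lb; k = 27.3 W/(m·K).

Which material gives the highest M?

Screen on constraints: cost ≤ 25 $/kg; k ≥ 8.89 W/(m·K). Survivors: aluminum alloy, stainless steel.
In SI units:
  aluminum alloy: σ_y = 157.0 MPa, ρ = 2750 kg/m³
  stainless steel: σ_y = 380.6 MPa, ρ = 7960 kg/m³
  aluminum alloy: M = 4.56×10⁻³
  stainless steel: M = 2.45×10⁻³
Highest index: aluminum alloy.

aluminum alloy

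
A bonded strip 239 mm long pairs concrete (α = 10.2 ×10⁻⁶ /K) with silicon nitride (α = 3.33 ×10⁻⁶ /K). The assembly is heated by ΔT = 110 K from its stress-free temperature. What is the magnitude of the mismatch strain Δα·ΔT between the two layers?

Δα = |10.2 − 3.33|×10⁻⁶/K = 6.87×10⁻⁶/K.
Mismatch strain = Δα·ΔT = 6.87×10⁻⁶ × 110.0 = 7.56×10⁻⁴.

7.56×10⁻⁴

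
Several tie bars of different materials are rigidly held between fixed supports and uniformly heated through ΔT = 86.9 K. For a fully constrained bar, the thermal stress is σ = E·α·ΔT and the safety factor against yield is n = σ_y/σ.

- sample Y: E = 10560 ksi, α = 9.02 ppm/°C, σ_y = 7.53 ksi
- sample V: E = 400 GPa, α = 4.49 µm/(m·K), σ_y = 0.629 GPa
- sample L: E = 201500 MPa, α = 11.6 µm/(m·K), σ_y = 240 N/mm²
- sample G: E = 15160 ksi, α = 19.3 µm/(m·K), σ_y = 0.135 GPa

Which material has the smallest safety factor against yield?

In consistent units (E in GPa, α in ×10⁻⁶/K, σ_y in MPa):
  sample Y: E = 72.81, α = 9.02, σ_y = 51.92 → σ = 57.1 MPa, n = 0.910
  sample V: E = 400.0, α = 4.49, σ_y = 629.0 → σ = 156 MPa, n = 4.03
  sample L: E = 201.5, α = 11.6, σ_y = 240.0 → σ = 203 MPa, n = 1.18
  sample G: E = 104.5, α = 19.3, σ_y = 135.0 → σ = 175 MPa, n = 0.770
Sample G has the lowest safety factor, n = 0.770.

sample G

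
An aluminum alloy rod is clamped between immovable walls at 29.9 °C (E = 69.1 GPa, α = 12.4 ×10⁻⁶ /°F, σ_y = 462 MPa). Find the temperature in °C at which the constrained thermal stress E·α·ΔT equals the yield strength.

329 °C

α = 12.4×10⁻⁶/°F × 9/5 = 22.3×10⁻⁶/K.
E·α·ΔT = 462.0 MPa ⇒ ΔT = 462.0 / (69.10×10³ × 22.3×10⁻⁶) = 299.6 K.
T = 29.9 + 299.6 = 329.5 °C.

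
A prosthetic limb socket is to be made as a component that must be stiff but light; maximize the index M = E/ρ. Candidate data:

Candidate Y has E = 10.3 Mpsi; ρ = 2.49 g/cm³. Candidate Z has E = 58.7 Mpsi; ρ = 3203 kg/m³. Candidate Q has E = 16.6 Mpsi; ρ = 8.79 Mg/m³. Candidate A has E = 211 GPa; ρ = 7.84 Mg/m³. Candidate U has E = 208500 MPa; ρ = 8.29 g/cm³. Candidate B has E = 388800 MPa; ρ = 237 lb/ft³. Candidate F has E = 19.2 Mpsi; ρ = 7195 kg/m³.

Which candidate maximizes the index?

candidate Z

Normalizing units and computing the index:
  candidate Y: E = 71.02 GPa, ρ = 2490 kg/m³
  candidate Z: E = 404.7 GPa, ρ = 3203 kg/m³
  candidate Q: E = 114.5 GPa, ρ = 8790 kg/m³
  candidate A: E = 211.0 GPa, ρ = 7840 kg/m³
  candidate U: E = 208.5 GPa, ρ = 8290 kg/m³
  candidate B: E = 388.8 GPa, ρ = 3796 kg/m³
  candidate F: E = 132.4 GPa, ρ = 7195 kg/m³
  candidate Z: M = 126 MN·m/kg
  candidate B: M = 102 MN·m/kg
  candidate Y: M = 28.5 MN·m/kg
  candidate A: M = 26.9 MN·m/kg
  candidate U: M = 25.2 MN·m/kg
  candidate F: M = 18.4 MN·m/kg
  candidate Q: M = 13.0 MN·m/kg
Highest index: candidate Z.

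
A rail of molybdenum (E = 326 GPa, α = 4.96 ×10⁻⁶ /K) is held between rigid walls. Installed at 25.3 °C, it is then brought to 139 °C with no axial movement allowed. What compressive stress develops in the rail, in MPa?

ΔT = 113.7 K. Constrained thermal stress σ = E·α·ΔT = 326.0×10³ MPa × 4.96×10⁻⁶ × 113.7 = 184 MPa (compressive).

184 MPa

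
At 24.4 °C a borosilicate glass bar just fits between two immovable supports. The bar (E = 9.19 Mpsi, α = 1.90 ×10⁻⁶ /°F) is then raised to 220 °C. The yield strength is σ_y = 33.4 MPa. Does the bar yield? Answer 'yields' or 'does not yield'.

E = 9.19 Mpsi = 63.36 GPa.
α = 1.90×10⁻⁶/°F × 9/5 = 3.42×10⁻⁶/K.
ΔT = 195.6 K. Constrained thermal stress σ = E·α·ΔT = 63.36×10³ MPa × 3.42×10⁻⁶ × 195.6 = 42.4 MPa (compressive).
Compare to σ_y = 33.4 MPa: σ ≥ σ_y, so it yields.

yields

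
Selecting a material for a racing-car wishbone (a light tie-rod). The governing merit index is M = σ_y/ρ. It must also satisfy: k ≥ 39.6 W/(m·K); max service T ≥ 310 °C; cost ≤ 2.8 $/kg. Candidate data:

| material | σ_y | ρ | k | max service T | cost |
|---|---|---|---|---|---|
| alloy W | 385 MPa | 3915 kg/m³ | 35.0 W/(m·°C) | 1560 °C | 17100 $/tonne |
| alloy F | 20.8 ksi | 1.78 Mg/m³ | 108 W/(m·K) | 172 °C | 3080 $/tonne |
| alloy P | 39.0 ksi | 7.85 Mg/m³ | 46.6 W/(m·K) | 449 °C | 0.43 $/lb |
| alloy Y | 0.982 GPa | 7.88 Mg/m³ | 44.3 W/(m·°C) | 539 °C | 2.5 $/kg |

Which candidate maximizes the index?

Screen on constraints: k ≥ 39.6 W/(m·K); max service T ≥ 310 °C; cost ≤ 2.8 $/kg. Survivors: alloy P, alloy Y.
Normalizing units and computing the index:
  alloy P: σ_y = 268.9 MPa, ρ = 7850 kg/m³
  alloy Y: σ_y = 982.0 MPa, ρ = 7880 kg/m³
  alloy Y: M = 125 kN·m/kg
  alloy P: M = 34.3 kN·m/kg
Alloy Y has the largest M.

alloy Y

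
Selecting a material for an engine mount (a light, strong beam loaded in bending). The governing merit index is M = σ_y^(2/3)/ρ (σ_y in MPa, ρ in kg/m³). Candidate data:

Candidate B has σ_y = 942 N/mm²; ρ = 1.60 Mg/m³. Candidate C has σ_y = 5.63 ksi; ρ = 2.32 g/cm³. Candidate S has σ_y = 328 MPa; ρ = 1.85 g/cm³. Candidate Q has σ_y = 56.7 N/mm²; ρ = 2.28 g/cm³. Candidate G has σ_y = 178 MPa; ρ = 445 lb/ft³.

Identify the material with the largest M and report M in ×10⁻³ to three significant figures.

Normalizing units and computing the index:
  candidate B: σ_y = 942.0 MPa, ρ = 1600 kg/m³
  candidate C: σ_y = 38.82 MPa, ρ = 2320 kg/m³
  candidate S: σ_y = 328.0 MPa, ρ = 1850 kg/m³
  candidate Q: σ_y = 56.70 MPa, ρ = 2280 kg/m³
  candidate G: σ_y = 178.0 MPa, ρ = 7128 kg/m³
  candidate B: M = 60.1×10⁻³
  candidate S: M = 25.7×10⁻³
  candidate Q: M = 6.47×10⁻³
  candidate C: M = 4.94×10⁻³
  candidate G: M = 4.44×10⁻³
Candidate B ranks first.

candidate B, M = 60.1×10⁻³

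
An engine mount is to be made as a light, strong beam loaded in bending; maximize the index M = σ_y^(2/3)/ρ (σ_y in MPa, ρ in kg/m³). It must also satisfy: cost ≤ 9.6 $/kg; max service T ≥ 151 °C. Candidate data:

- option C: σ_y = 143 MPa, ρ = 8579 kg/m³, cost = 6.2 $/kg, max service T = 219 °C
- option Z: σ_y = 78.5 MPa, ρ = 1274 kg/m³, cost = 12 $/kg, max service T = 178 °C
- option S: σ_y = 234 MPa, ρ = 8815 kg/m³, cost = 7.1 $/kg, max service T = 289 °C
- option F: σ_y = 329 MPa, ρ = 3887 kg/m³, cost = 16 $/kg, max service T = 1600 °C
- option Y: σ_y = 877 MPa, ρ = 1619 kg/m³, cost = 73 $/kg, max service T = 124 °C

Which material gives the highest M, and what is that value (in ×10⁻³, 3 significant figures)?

Screen on constraints: cost ≤ 9.6 $/kg; max service T ≥ 151 °C. Survivors: option C, option S.
Per-candidate index values:
  option S: M = 4.31×10⁻³
  option C: M = 3.19×10⁻³
Option S has the largest M.

option S, M = 4.31×10⁻³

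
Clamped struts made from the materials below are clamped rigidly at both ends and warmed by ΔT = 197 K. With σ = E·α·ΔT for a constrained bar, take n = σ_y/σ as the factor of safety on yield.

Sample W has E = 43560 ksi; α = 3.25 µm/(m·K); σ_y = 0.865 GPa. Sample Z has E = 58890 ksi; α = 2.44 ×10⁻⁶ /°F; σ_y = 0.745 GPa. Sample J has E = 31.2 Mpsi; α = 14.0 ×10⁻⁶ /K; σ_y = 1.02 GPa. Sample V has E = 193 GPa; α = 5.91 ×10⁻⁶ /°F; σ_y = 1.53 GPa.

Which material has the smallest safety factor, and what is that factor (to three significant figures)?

Converting E to GPa, α to ×10⁻⁶/K, σ_y to MPa, then σ and n for each:
  sample W: E = 300.3, α = 3.25, σ_y = 865.0 → σ = 192 MPa, n = 4.50
  sample Z: E = 406.0, α = 4.39, σ_y = 745.0 → σ = 351 MPa, n = 2.12
  sample J: E = 215.1, α = 14.0, σ_y = 1020 → σ = 593 MPa, n = 1.72
  sample V: E = 193.0, α = 10.6, σ_y = 1530 → σ = 404 MPa, n = 3.78
The minimum is sample J at n = 1.72.

sample J, n = 1.72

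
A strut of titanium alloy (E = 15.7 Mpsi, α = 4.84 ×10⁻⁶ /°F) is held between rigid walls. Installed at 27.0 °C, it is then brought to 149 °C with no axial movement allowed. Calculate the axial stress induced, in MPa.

115 MPa

E = 15.7 Mpsi = 108.2 GPa.
α = 4.84×10⁻⁶/°F × 9/5 = 8.71×10⁻⁶/K.
ΔT = 122.0 K. Constrained thermal stress σ = E·α·ΔT = 108.2×10³ MPa × 8.71×10⁻⁶ × 122.0 = 115 MPa (compressive).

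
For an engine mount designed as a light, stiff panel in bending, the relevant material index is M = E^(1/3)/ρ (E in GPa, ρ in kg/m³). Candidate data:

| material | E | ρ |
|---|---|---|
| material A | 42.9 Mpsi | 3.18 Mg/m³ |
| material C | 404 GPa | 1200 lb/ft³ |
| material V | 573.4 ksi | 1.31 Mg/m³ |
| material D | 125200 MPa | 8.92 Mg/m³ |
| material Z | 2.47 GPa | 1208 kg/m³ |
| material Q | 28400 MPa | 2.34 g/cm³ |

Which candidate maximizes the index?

material A

Convert each candidate to consistent units, then evaluate M:
  material A: E = 295.8 GPa, ρ = 3180 kg/m³
  material C: E = 404.0 GPa, ρ = 19220 kg/m³
  material V: E = 3.953 GPa, ρ = 1310 kg/m³
  material D: E = 125.2 GPa, ρ = 8920 kg/m³
  material Z: E = 2.470 GPa, ρ = 1208 kg/m³
  material Q: E = 28.40 GPa, ρ = 2340 kg/m³
  material A: M = 2.10×10⁻³
  material Q: M = 1.30×10⁻³
  material V: M = 1.21×10⁻³
  material Z: M = 1.12×10⁻³
  material D: M = 0.561×10⁻³
  material C: M = 0.385×10⁻³
The maximum is for material A.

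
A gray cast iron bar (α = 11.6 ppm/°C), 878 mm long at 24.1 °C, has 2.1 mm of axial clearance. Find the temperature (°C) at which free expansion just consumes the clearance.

230 °C

α·L₀·ΔT = 2.1 mm ⇒ ΔT = 2.1 / (11.6×10⁻⁶ × 878.0) = 206.2 K.
T = 24.1 + 206.2 = 230.3 °C.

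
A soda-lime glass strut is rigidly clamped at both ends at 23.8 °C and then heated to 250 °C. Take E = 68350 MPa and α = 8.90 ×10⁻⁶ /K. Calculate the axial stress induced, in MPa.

E = 68350 MPa = 68.35 GPa.
ΔT = 226.2 K. Constrained thermal stress σ = E·α·ΔT = 68.35×10³ MPa × 8.90×10⁻⁶ × 226.2 = 138 MPa (compressive).

138 MPa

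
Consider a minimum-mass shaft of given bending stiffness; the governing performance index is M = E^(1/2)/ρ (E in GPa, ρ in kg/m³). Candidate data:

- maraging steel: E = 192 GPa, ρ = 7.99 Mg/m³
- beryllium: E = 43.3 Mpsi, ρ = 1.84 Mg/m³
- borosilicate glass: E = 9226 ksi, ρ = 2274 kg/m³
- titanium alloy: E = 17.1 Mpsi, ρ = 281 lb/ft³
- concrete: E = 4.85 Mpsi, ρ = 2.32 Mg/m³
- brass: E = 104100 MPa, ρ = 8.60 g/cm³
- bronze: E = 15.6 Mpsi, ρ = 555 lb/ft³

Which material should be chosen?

Putting every candidate on a common basis:
  maraging steel: E = 192.0 GPa, ρ = 7990 kg/m³
  beryllium: E = 298.5 GPa, ρ = 1840 kg/m³
  borosilicate glass: E = 63.61 GPa, ρ = 2274 kg/m³
  titanium alloy: E = 117.9 GPa, ρ = 4501 kg/m³
  concrete: E = 33.44 GPa, ρ = 2320 kg/m³
  brass: E = 104.1 GPa, ρ = 8600 kg/m³
  bronze: E = 107.6 GPa, ρ = 8890 kg/m³
  beryllium: M = 9.39×10⁻³
  borosilicate glass: M = 3.51×10⁻³
  concrete: M = 2.49×10⁻³
  titanium alloy: M = 2.41×10⁻³
  maraging steel: M = 1.73×10⁻³
  brass: M = 1.19×10⁻³
  bronze: M = 1.17×10⁻³
The maximum is for beryllium.

beryllium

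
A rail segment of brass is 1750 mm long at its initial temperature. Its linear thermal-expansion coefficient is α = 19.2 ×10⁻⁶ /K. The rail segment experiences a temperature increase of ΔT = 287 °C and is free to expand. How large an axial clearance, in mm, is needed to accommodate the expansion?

9.64 mm

ΔL = α·L₀·ΔT = 19.2×10⁻⁶ × 1750 mm × 287.0 K = 9.64 mm.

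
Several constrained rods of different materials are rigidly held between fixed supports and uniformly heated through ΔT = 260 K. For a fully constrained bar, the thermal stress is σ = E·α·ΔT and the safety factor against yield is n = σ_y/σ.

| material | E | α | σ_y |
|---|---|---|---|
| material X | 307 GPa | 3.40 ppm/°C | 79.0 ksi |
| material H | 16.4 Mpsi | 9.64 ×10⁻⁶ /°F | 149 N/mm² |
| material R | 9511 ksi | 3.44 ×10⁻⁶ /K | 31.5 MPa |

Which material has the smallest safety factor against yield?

material H

Converting E to GPa, α to ×10⁻⁶/K, σ_y to MPa, then σ and n for each:
  material X: E = 307.0, α = 3.40, σ_y = 544.7 → σ = 271 MPa, n = 2.01
  material H: E = 113.1, α = 17.4, σ_y = 149.0 → σ = 510 MPa, n = 0.292
  material R: E = 65.58, α = 3.44, σ_y = 31.50 → σ = 58.7 MPa, n = 0.537
Material H has the lowest safety factor, n = 0.292.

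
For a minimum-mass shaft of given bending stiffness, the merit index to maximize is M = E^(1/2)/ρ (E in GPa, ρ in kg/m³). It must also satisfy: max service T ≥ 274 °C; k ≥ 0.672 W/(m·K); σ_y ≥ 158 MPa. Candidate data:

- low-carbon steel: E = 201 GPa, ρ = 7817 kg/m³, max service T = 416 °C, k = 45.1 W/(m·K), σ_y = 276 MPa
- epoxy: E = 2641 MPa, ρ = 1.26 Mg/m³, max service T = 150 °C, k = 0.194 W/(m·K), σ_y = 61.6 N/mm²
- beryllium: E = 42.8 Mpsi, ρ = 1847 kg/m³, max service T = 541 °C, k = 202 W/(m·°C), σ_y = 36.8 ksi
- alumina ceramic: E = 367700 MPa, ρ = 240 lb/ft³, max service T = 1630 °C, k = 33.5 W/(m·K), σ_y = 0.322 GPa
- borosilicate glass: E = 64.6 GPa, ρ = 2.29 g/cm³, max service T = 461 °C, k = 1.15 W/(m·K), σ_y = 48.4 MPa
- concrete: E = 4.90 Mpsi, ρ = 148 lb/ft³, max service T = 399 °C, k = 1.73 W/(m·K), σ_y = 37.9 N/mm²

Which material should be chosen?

beryllium

Screen on constraints: max service T ≥ 274 °C; k ≥ 0.672 W/(m·K); σ_y ≥ 158 MPa. Survivors: low-carbon steel, beryllium, alumina ceramic.
After converting to SI:
  low-carbon steel: E = 201.0 GPa, ρ = 7817 kg/m³
  beryllium: E = 295.1 GPa, ρ = 1847 kg/m³
  alumina ceramic: E = 367.7 GPa, ρ = 3844 kg/m³
  beryllium: M = 9.30×10⁻³
  alumina ceramic: M = 4.99×10⁻³
  low-carbon steel: M = 1.81×10⁻³
Beryllium has the largest M.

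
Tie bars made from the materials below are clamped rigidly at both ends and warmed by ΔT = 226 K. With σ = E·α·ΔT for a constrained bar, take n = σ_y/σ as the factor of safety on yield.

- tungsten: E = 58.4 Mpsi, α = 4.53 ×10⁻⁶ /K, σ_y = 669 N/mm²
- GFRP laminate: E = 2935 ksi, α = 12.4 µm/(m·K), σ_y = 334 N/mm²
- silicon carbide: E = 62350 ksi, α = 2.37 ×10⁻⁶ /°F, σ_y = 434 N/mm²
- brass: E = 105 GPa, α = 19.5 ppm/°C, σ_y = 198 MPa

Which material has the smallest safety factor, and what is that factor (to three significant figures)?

brass, n = 0.428

With everything in SI (GPa, ×10⁻⁶/K, MPa):
  tungsten: E = 402.7, α = 4.53, σ_y = 669.0 → σ = 412 MPa, n = 1.62
  GFRP laminate: E = 20.24, α = 12.4, σ_y = 334.0 → σ = 56.7 MPa, n = 5.89
  silicon carbide: E = 429.9, α = 4.27, σ_y = 434.0 → σ = 414 MPa, n = 1.05
  brass: E = 105.0, α = 19.5, σ_y = 198.0 → σ = 463 MPa, n = 0.428
The minimum is brass at n = 0.428.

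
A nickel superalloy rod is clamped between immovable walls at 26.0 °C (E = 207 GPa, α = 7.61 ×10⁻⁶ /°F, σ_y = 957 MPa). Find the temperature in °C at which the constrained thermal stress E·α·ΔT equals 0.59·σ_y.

α = 7.61×10⁻⁶/°F × 9/5 = 13.7×10⁻⁶/K.
E·α·ΔT = 564.6 MPa ⇒ ΔT = 564.6 / (207.0×10³ × 13.7×10⁻⁶) = 199.1 K.
T = 26.0 + 199.1 = 225.1 °C.

225 °C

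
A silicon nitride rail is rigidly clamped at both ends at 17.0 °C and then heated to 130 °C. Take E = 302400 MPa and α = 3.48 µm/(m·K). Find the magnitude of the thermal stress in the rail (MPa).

E = 302400 MPa = 302.4 GPa.
ΔT = 113.0 K. Constrained thermal stress σ = E·α·ΔT = 302.4×10³ MPa × 3.48×10⁻⁶ × 113.0 = 119 MPa (compressive).

119 MPa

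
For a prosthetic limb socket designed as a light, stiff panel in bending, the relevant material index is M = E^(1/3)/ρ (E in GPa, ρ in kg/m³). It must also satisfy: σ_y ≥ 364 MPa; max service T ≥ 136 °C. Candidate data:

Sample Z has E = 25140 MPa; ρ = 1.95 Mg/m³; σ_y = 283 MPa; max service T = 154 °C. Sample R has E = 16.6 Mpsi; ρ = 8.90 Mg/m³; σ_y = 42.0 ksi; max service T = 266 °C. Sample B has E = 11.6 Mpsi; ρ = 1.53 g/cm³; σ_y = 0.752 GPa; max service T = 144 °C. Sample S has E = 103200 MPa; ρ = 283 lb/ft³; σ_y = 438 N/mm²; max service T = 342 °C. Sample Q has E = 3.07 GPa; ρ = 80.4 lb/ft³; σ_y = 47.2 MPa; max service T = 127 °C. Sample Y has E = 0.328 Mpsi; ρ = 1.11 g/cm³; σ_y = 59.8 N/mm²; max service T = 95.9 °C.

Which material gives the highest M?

sample B

Screen on constraints: σ_y ≥ 364 MPa; max service T ≥ 136 °C. Survivors: sample B, sample S.
Putting every candidate on a common basis:
  sample B: E = 79.98 GPa, ρ = 1530 kg/m³
  sample S: E = 103.2 GPa, ρ = 4533 kg/m³
  sample B: M = 2.82×10⁻³
  sample S: M = 1.03×10⁻³
Highest index: sample B.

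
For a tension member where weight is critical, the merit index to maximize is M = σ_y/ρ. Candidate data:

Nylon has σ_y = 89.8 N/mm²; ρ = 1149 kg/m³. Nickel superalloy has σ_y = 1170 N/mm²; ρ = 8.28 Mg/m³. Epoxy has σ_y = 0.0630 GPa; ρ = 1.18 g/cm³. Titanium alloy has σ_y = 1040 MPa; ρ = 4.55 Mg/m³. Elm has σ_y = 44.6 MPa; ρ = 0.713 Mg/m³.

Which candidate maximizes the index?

titanium alloy

After converting to SI:
  nylon: σ_y = 89.80 MPa, ρ = 1149 kg/m³
  nickel superalloy: σ_y = 1170 MPa, ρ = 8280 kg/m³
  epoxy: σ_y = 63.00 MPa, ρ = 1180 kg/m³
  titanium alloy: σ_y = 1040 MPa, ρ = 4550 kg/m³
  elm: σ_y = 44.60 MPa, ρ = 713.0 kg/m³
  titanium alloy: M = 229 kN·m/kg
  nickel superalloy: M = 141 kN·m/kg
  nylon: M = 78.2 kN·m/kg
  elm: M = 62.6 kN·m/kg
  epoxy: M = 53.4 kN·m/kg
Titanium alloy ranks first.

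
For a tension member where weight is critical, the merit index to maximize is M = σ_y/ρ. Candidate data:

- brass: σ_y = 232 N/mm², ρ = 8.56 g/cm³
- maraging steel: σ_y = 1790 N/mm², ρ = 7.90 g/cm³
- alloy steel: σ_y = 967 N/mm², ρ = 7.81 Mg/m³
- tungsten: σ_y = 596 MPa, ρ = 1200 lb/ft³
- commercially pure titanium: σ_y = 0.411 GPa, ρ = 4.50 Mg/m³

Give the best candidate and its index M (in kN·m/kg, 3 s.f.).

Putting every candidate on a common basis:
  brass: σ_y = 232.0 MPa, ρ = 8560 kg/m³
  maraging steel: σ_y = 1790 MPa, ρ = 7900 kg/m³
  alloy steel: σ_y = 967.0 MPa, ρ = 7810 kg/m³
  tungsten: σ_y = 596.0 MPa, ρ = 19220 kg/m³
  commercially pure titanium: σ_y = 411.0 MPa, ρ = 4500 kg/m³
  maraging steel: M = 227 kN·m/kg
  alloy steel: M = 124 kN·m/kg
  commercially pure titanium: M = 91.3 kN·m/kg
  tungsten: M = 31.0 kN·m/kg
  brass: M = 27.1 kN·m/kg
Maraging steel ranks first.

maraging steel, M = 227 kN·m/kg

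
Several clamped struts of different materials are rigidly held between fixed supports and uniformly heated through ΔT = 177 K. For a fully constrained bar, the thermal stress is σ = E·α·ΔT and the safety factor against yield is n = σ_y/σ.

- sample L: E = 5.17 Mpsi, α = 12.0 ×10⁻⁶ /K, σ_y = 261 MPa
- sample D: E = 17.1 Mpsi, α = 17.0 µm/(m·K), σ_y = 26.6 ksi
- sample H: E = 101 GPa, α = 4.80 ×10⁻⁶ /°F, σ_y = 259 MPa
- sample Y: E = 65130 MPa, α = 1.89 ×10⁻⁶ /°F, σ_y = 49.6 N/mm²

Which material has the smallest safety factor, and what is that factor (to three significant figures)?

sample D, n = 0.517

Converting E to GPa, α to ×10⁻⁶/K, σ_y to MPa, then σ and n for each:
  sample L: E = 35.65, α = 12.0, σ_y = 261.0 → σ = 75.7 MPa, n = 3.45
  sample D: E = 117.9, α = 17.0, σ_y = 183.4 → σ = 355 MPa, n = 0.517
  sample H: E = 101.0, α = 8.64, σ_y = 259.0 → σ = 154 MPa, n = 1.68
  sample Y: E = 65.13, α = 3.40, σ_y = 49.60 → σ = 39.2 MPa, n = 1.26
Smallest n: sample D with n = 0.517.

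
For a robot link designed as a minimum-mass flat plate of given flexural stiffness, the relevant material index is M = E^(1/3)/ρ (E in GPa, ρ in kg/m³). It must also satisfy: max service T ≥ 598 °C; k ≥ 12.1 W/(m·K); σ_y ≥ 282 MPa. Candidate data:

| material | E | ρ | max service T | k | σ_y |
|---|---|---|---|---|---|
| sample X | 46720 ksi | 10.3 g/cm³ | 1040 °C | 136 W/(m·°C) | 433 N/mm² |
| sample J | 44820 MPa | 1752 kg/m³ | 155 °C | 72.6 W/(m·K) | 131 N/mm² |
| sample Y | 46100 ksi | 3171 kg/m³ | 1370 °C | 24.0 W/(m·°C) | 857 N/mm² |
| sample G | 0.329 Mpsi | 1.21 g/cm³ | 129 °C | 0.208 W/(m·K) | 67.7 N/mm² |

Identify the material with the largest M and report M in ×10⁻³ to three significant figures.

sample Y, M = 2.15×10⁻³

Screen on constraints: max service T ≥ 598 °C; k ≥ 12.1 W/(m·K); σ_y ≥ 282 MPa. Survivors: sample X, sample Y.
After converting to SI:
  sample X: E = 322.1 GPa, ρ = 10300 kg/m³
  sample Y: E = 317.8 GPa, ρ = 3171 kg/m³
  sample Y: M = 2.15×10⁻³
  sample X: M = 0.666×10⁻³
Sample Y has the largest M.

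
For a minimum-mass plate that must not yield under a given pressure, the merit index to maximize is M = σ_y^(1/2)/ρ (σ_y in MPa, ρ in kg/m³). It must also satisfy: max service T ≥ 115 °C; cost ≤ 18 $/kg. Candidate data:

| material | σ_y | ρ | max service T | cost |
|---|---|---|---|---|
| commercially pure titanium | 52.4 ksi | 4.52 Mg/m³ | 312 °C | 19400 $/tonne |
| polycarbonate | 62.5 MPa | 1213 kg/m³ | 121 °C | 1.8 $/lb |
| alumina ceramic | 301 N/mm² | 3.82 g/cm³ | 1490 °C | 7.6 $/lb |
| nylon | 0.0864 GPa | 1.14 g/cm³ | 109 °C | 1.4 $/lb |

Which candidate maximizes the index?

polycarbonate

Screen on constraints: max service T ≥ 115 °C; cost ≤ 18 $/kg. Survivors: polycarbonate, alumina ceramic.
Normalizing units and computing the index:
  polycarbonate: σ_y = 62.50 MPa, ρ = 1213 kg/m³
  alumina ceramic: σ_y = 301.0 MPa, ρ = 3820 kg/m³
  polycarbonate: M = 6.52×10⁻³
  alumina ceramic: M = 4.54×10⁻³
Highest index: polycarbonate.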